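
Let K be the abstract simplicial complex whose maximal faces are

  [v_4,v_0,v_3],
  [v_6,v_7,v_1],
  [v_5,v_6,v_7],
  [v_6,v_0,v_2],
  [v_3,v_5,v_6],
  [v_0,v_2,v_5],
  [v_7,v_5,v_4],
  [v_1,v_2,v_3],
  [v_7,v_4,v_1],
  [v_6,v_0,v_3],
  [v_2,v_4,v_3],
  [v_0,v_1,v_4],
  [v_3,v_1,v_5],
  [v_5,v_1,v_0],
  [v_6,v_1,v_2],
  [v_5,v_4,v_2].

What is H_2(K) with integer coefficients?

K has 8 vertices, 24 edges, 16 triangles.
rank ∂_2 = 15, rank ∂_3 = 0 ⇒ b_2 = 16 − 15 − 0 = 1. So H_2 ≅ Z.

H_2 ≅ Z.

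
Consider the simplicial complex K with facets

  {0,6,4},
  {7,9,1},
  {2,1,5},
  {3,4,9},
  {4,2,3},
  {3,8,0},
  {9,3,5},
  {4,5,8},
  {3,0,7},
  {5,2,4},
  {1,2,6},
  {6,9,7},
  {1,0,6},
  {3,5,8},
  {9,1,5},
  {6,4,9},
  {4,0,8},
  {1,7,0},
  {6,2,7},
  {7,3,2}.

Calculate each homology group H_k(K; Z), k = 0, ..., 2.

We work with the vertex ordering 0 < 1 < 2 < 3 < 4 < 5 < 6 < 7 < 8 < 9. The simplices of K, each written with vertices in increasing order, are:

  0-simplices (10): [0], [1], [2], [3], [4], [5], [6], [7], [8], [9]
  1-simplices (30): (30 of them)
  2-simplices (20): (20 of them)

giving chain groups C_0 ≅ Z^10, C_1 ≅ Z^30, C_2 ≅ Z^20.

Boundary ∂_1: C_1 → C_0 sends each edge [p,q] (with p < q) to q − p. For instance
  ∂[6,7] = [7] − [6].
The 10×30 boundary matrix has rank 9 and Smith normal form diag(1,1,1,1,1,1,1,1,1).

∂_2: C_2 → C_1 sends each 2-simplex [p,q,r] to [q,r] − [p,r] + [p,q]. For instance
  ∂[0,1,6] = [1,6] − [0,6] + [0,1],
  ∂[6,7,9] = [7,9] − [6,9] + [6,7].
As a 30×20 matrix over Z this has rank 20, with invariant factors (1,1,1,1,1,1,1,1,1,1,1,1,1,1,1,1,1,1,1,2).

Now H_k = ker ∂_k / im ∂_{k+1}, so:

  H_0: rank C_0 − rank ∂_1 = 10 − 9 = 1, and the invariant factors of ∂_1 are all 1, so H_0 = Z.
  H_1: rank ker ∂_1 − rank ∂_2 = (30 − 9) − 20 = 1, and ∂_2 has invariant factor 2 > 1, so H_1 = Z × Z/2.
  H_2: rank ker ∂_2 − rank ∂_3 = (20 − 20) − 0 = 0, and there is no ∂_3, so H_2 = 0.

(K is a triangulation of the Klein bottle.)

H_0 ≅ Z,  H_1 ≅ Z × Z/2,  H_2 = 0.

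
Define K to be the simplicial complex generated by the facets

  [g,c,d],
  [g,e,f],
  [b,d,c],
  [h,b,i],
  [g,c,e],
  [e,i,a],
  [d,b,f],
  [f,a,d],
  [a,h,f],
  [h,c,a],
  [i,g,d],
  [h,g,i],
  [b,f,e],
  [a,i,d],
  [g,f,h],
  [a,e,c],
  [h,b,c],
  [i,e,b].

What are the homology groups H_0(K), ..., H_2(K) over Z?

H_0 = Z,  H_1 = Z^2,  H_2 = Z.

Take the total order a < b < c < d < e < f < g < h < i on the vertex set. Then K (dimension 2) consists of the simplices:

  0-simplices (9): a, b, c, d, e, f, g, h, i
  1-simplices (27): ac, ad, ae, af, ah, ai, bc, bd, be, bf, bh, bi, cd, ce, cg, ch, df, dg, di, ef, eg, ei, fg, fh, gh, gi, hi
  2-simplices (18): ace, ach, adf, adi, aei, afh, bcd, bch, bdf, bef, bei, bhi, cdg, ceg, dgi, efg, fgh, ghi

so the chain groups are C_0 ≅ Z^9, C_1 ≅ Z^27, C_2 ≅ Z^18.

The boundary map ∂_1: C_1 → C_0 maps an edge to its endpoints' difference, ∂[p,q] = q − p.
The 9×27 boundary matrix has rank 8 and Smith normal form diag(1,1,1,1,1,1,1,1).

Boundary ∂_2: C_2 → C_1 sends each 2-simplex [p,q,r] to [q,r] − [p,r] + [p,q]. For instance
  ∂bhi = hi − bi + bh,
  ∂fgh = gh − fh + fg.
The resulting 27×18 matrix has rank 17, and its Smith normal form has invariant factors (1,1,1,1,1,1,1,1,1,1,1,1,1,1,1,1,1).

From H_k ≅ ker(∂_k) / im(∂_{k+1}) we obtain:

  H_0: rank C_0 − rank ∂_1 = 9 − 8 = 1, and the invariant factors of ∂_1 are all 1, so H_0 ≅ Z.
  H_1: rank ker ∂_1 − rank ∂_2 = (27 − 8) − 17 = 2, and the invariant factors of ∂_2 are all 1, so H_1 ≅ Z^2.
  H_2: rank ker ∂_2 − rank ∂_3 = (18 − 17) − 0 = 1, and there is no ∂_3, so H_2 ≅ Z.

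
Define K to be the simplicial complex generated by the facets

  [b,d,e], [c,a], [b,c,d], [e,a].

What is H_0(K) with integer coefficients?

H_0 = Z.

Fix the vertex order a < b < c < d < e and write every simplex with vertices in increasing order. Then dim K = 2 and the simplices of K are:

  0-simplices (5): a, b, c, d, e
  1-simplices (7): ac, ae, bc, bd, be, cd, de
  2-simplices (2): bcd, bde

so the chain groups are C_0 ≅ Z^5, C_1 ≅ Z^7, C_2 ≅ Z^2.

Boundary ∂_1: C_1 → C_0 is given by ∂[p,q] = [q] − [p].
As a 5×7 matrix over Z this has rank 4, with invariant factors (1,1,1,1).

∂_2: C_2 → C_1 maps a triangle to the signed sum of its edges. For instance
  ∂bde = de − be + bd,
  ∂bcd = cd − bd + bc.
As a 7×2 matrix over Z this has rank 2, with invariant factors (1,1).

Now H_k = ker ∂_k / im ∂_{k+1}, so:

  H_0: rank C_0 − rank ∂_1 = 5 − 4 = 1, and the invariant factors of ∂_1 are all 1, so H_0 = Z.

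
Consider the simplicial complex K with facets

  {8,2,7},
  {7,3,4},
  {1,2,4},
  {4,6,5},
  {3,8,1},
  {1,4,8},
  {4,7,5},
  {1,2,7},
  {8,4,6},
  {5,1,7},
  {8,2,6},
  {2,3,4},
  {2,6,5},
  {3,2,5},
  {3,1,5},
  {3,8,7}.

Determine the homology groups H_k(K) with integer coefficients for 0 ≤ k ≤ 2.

Fix the vertex order 1 < 2 < 3 < 4 < 5 < 6 < 7 < 8 and write every simplex with vertices in increasing order. Then dim K = 2 and the simplices of K are:

  0-simplices (8): [1], [2], [3], [4], [5], [6], [7], [8]
  1-simplices (24): (24 of them)
  2-simplices (16): [1,2,4], [1,2,7], [1,3,5], [1,3,8], [1,4,8], [1,5,7], [2,3,4], [2,3,5], [2,5,6], [2,6,8], [2,7,8], [3,4,7], [3,7,8], [4,5,6], [4,5,7], [4,6,8]

giving chain groups C_0 ≅ Z^8, C_1 ≅ Z^24, C_2 ≅ Z^16.

The boundary map ∂_1: C_1 → C_0 maps an edge to its endpoints' difference, ∂[p,q] = q − p.
This gives a 8×24 integer matrix of rank 7; reducing to Smith normal form yields diagonal entries (1,1,1,1,1,1,1).

The boundary map ∂_2: C_2 → C_1 acts by ∂[p,q,r] = [q,r] − [p,r] + [p,q]. For instance
  ∂[1,5,7] = [5,7] − [1,7] + [1,5],
  ∂[2,3,4] = [3,4] − [2,4] + [2,3].
The resulting 24×16 matrix has rank 15, and its Smith normal form has invariant factors (1,1,1,1,1,1,1,1,1,1,1,1,1,1,1).

Now H_k = ker ∂_k / im ∂_{k+1}, so:

  H_0: rank C_0 − rank ∂_1 = 8 − 7 = 1, and the invariant factors of ∂_1 are all 1, so H_0 = Z.
  H_1: rank ker ∂_1 − rank ∂_2 = (24 − 7) − 15 = 2, and the invariant factors of ∂_2 are all 1, so H_1 = Z^2.
  H_2: rank ker ∂_2 − rank ∂_3 = (16 − 15) − 0 = 1, and there is no ∂_3, so H_2 = Z.

H_0 = Z,  H_1 = Z^2,  H_2 = Z.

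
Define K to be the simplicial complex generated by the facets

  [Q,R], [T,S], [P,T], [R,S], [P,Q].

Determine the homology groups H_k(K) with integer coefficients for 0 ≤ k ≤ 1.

K has 5 vertices, 5 edges.
rank ∂_0 = 0, rank ∂_1 = 4 ⇒ b_0 = 5 − 0 − 4 = 1; all invariant factors of ∂_1 are 1 so no torsion. So H_0 = Z.
rank ∂_1 = 4, rank ∂_2 = 0 ⇒ b_1 = 5 − 4 − 0 = 1. So H_1 = Z.

H_0 ≅ Z,  H_1 ≅ Z.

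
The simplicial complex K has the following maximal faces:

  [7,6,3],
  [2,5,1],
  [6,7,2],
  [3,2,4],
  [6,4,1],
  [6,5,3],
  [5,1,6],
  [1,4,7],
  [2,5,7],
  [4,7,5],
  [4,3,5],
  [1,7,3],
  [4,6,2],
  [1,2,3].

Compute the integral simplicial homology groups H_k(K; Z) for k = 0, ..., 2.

H_0 = Z,  H_1 = Z^2,  H_2 = Z.

K has 7 vertices, 21 edges, 14 triangles.
rank ∂_0 = 0, rank ∂_1 = 6 ⇒ b_0 = 7 − 0 − 6 = 1; all invariant factors of ∂_1 are 1 so no torsion. So H_0 = Z.
rank ∂_1 = 6, rank ∂_2 = 13 ⇒ b_1 = 21 − 6 − 13 = 2; all invariant factors of ∂_2 are 1 so no torsion. So H_1 = Z^2.
rank ∂_2 = 13, rank ∂_3 = 0 ⇒ b_2 = 14 − 13 − 0 = 1. So H_2 = Z.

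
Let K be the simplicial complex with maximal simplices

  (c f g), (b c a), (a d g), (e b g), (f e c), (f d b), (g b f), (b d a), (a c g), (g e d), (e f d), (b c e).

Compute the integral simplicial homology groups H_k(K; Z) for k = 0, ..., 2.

Take the total order a < b < c < d < e < f < g on the vertex set. Then K (dimension 2) consists of the simplices:

  0-simplices (7): a, b, c, d, e, f, g
  1-simplices (18): ab, ac, ad, ag, bc, bd, be, bf, bg, ce, cf, cg, de, df, dg, ef, eg, fg
  2-simplices (12): abc, abd, acg, adg, bce, bdf, beg, bfg, cef, cfg, def, deg

giving chain groups C_0 ≅ Z^7, C_1 ≅ Z^18, C_2 ≅ Z^12.

Boundary ∂_1: C_1 → C_0 maps an edge to its endpoints' difference, ∂[p,q] = q − p.
The 7×18 boundary matrix has rank 6 and Smith normal form diag(1,1,1,1,1,1).

The boundary map ∂_2: C_2 → C_1 sends each 2-simplex [p,q,r] to [q,r] − [p,r] + [p,q]. For instance
  ∂deg = eg − dg + de,
  ∂bfg = fg − bg + bf.
The 18×12 boundary matrix has rank 12 and Smith normal form diag(1,1,1,1,1,1,1,1,1,1,1,2).

Reading off H_k = ker ∂_k / im ∂_{k+1}:

  H_0: rank C_0 − rank ∂_1 = 7 − 6 = 1, and the invariant factors of ∂_1 are all 1, so H_0 ≅ Z.
  H_1: rank ker ∂_1 − rank ∂_2 = (18 − 6) − 12 = 0, and ∂_2 has invariant factor 2 > 1, so H_1 ≅ Z_2.
  H_2: rank ker ∂_2 − rank ∂_3 = (12 − 12) − 0 = 0, and there is no ∂_3, so H_2 ≅ 0.

As a check, the Euler characteristic is 7 − 18 + 12 = 1, which agrees with 1 − 0 + 0 = 1.

H_0 ≅ Z,  H_1 ≅ Z_2,  H_2 = 0.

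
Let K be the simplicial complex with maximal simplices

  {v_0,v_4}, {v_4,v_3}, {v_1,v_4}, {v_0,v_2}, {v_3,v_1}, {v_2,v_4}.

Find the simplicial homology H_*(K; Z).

Take the total order v_0 < v_1 < v_2 < v_3 < v_4 on the vertex set. Then K (dimension 1) consists of the simplices:

  0-simplices (5): [v_0], [v_1], [v_2], [v_3], [v_4]
  1-simplices (6): [v_0,v_2], [v_0,v_4], [v_1,v_3], [v_1,v_4], [v_2,v_4], [v_3,v_4]

giving chain groups C_0 ≅ Z^5, C_1 ≅ Z^6.

The boundary map ∂_1: C_1 → C_0 sends each edge [p,q] (with p < q) to q − p. For instance
  ∂[v_1,v_3] = [v_3] − [v_1].
As a 5×6 matrix over Z this has rank 4, with invariant factors (1,1,1,1).

From H_k ≅ ker(∂_k) / im(∂_{k+1}) we obtain:

  H_0: rank C_0 − rank ∂_1 = 5 − 4 = 1, and the invariant factors of ∂_1 are all 1, so H_0 ≅ Z.
  H_1: rank ker ∂_1 − rank ∂_2 = (6 − 4) − 0 = 2, and there is no ∂_2, so H_1 ≅ Z^2.

(K is a triangulation of a wedge of 2 circles.)

H_0 ≅ Z,  H_1 ≅ Z^2.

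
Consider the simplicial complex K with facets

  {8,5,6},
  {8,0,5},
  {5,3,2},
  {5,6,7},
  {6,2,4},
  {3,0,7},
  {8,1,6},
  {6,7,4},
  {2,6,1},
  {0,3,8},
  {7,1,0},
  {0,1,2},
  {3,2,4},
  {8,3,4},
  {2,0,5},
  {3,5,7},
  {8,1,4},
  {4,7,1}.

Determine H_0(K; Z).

H_0 = Z.

Order the vertices as 0 < 1 < 2 < 3 < 4 < 5 < 6 < 7 < 8. Listing each simplex with vertices in this order, K has dimension 2 with simplices:

  0-simplices (9): [0], [1], [2], [3], [4], [5], [6], [7], [8]
  1-simplices (27): (27 of them)
  2-simplices (18): [0,1,2], [0,1,7], [0,2,5], [0,3,7], [0,3,8], [0,5,8], [1,2,6], [1,4,7], [1,4,8], [1,6,8], [2,3,4], [2,3,5], [2,4,6], [3,4,8], [3,5,7], [4,6,7], [5,6,7], [5,6,8]

giving chain groups C_0 ≅ Z^9, C_1 ≅ Z^27, C_2 ≅ Z^18.

The boundary map ∂_1: C_1 → C_0 sends each edge [p,q] (with p < q) to q − p. For instance
  ∂[1,8] = [8] − [1].
The 9×27 boundary matrix has rank 8 and Smith normal form diag(1,1,1,1,1,1,1,1).

The boundary map ∂_2: C_2 → C_1 acts by ∂[p,q,r] = [q,r] − [p,r] + [p,q]. For instance
  ∂[0,1,2] = [1,2] − [0,2] + [0,1],
  ∂[1,2,6] = [2,6] − [1,6] + [1,2].
The 27×18 boundary matrix has rank 18 and Smith normal form diag(1,1,1,1,1,1,1,1,1,1,1,1,1,1,1,1,1,2).

Computing H_k = (kernel of ∂_k) / (image of ∂_{k+1}):

  H_0: rank C_0 − rank ∂_1 = 9 − 8 = 1, and the invariant factors of ∂_1 are all 1, so H_0 = Z.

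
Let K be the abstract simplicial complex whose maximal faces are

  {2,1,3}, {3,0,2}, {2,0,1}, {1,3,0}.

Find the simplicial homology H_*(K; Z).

K has 4 vertices, 6 edges, 4 triangles.
rank ∂_0 = 0, rank ∂_1 = 3 ⇒ b_0 = 4 − 0 − 3 = 1; all invariant factors of ∂_1 are 1 so no torsion. So H_0 = Z.
rank ∂_1 = 3, rank ∂_2 = 3 ⇒ b_1 = 6 − 3 − 3 = 0; all invariant factors of ∂_2 are 1 so no torsion. So H_1 = 0.
rank ∂_2 = 3, rank ∂_3 = 0 ⇒ b_2 = 4 − 3 − 0 = 1. So H_2 = Z.

H_0 ≅ Z,  H_1 = 0,  H_2 ≅ Z.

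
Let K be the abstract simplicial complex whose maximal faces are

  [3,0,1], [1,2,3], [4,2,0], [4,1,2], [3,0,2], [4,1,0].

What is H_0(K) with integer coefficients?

K has 5 vertices, 9 edges, 6 triangles.
rank ∂_0 = 0, rank ∂_1 = 4 ⇒ b_0 = 5 − 0 − 4 = 1; all invariant factors of ∂_1 are 1 so no torsion. So H_0 ≅ Z.

H_0 = Z.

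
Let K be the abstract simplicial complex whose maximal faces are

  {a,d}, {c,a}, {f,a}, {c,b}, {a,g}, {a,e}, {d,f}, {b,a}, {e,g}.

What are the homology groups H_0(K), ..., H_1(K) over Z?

H_0 ≅ Z,  H_1 ≅ Z^3.

Fix the vertex order a < b < c < d < e < f < g and write every simplex with vertices in increasing order. Then dim K = 1 and the simplices of K are:

  0-simplices (7): a, b, c, d, e, f, g
  1-simplices (9): ab, ac, ad, ae, af, ag, bc, df, eg

Hence C_0 ≅ Z^7, C_1 ≅ Z^9.

Boundary ∂_1: C_1 → C_0 maps an edge to its endpoints' difference, ∂[p,q] = q − p.
The 7×9 boundary matrix has rank 6 and Smith normal form diag(1,1,1,1,1,1).

Reading off H_k = ker ∂_k / im ∂_{k+1}:

  H_0: rank C_0 − rank ∂_1 = 7 − 6 = 1, and the invariant factors of ∂_1 are all 1, so H_0 ≅ Z.
  H_1: rank ker ∂_1 − rank ∂_2 = (9 − 6) − 0 = 3, and there is no ∂_2, so H_1 ≅ Z^3.

As a check, the Euler characteristic is 7 − 9 = -2, which agrees with 1 − 3 = -2.
(K is a triangulation of a wedge of 3 circles.)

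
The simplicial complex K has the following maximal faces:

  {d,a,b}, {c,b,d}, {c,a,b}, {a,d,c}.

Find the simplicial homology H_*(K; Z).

Take the total order a < b < c < d on the vertex set. Then K (dimension 2) consists of the simplices:

  0-simplices (4): a, b, c, d
  1-simplices (6): ab, ac, ad, bc, bd, cd
  2-simplices (4): abc, abd, acd, bcd

giving chain groups C_0 ≅ Z^4, C_1 ≅ Z^6, C_2 ≅ Z^4.

∂_1: C_1 → C_0 is given by ∂[p,q] = [q] − [p]. For instance
  ∂ad = d − a.
The 4×6 boundary matrix has rank 3 and Smith normal form diag(1,1,1).

Boundary ∂_2: C_2 → C_1 maps a triangle to the signed sum of its edges. For instance
  ∂abc = bc − ac + ab,
  ∂abd = bd − ad + ab.
The resulting 6×4 matrix has rank 3, and its Smith normal form has invariant factors (1,1,1).

Computing H_k = (kernel of ∂_k) / (image of ∂_{k+1}):

  H_0: rank C_0 − rank ∂_1 = 4 − 3 = 1, and the invariant factors of ∂_1 are all 1, so H_0 = Z.
  H_1: rank ker ∂_1 − rank ∂_2 = (6 − 3) − 3 = 0, and the invariant factors of ∂_2 are all 1, so H_1 = 0.
  H_2: rank ker ∂_2 − rank ∂_3 = (4 − 3) − 0 = 1, and there is no ∂_3, so H_2 = Z.

H_0 = Z,  H_1 = 0,  H_2 = Z.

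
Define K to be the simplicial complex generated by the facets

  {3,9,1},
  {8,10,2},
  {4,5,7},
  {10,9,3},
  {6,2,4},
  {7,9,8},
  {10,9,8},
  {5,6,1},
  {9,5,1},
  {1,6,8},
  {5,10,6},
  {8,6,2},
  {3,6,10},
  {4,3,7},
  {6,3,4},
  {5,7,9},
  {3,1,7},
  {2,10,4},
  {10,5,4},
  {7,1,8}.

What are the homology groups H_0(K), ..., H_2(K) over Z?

H_0 ≅ Z,  H_1 ≅ Z ⊕ Z/2Z,  H_2 = 0.

We work with the vertex ordering 1 < 2 < 3 < 4 < 5 < 6 < 7 < 8 < 9 < 10. The simplices of K, each written with vertices in increasing order, are:

  0-simplices (10): [1], [2], [3], [4], [5], [6], [7], [8], [9], [10]
  1-simplices (30): (30 of them)
  2-simplices (20): (20 of them)

giving chain groups C_0 ≅ Z^10, C_1 ≅ Z^30, C_2 ≅ Z^20.

The boundary map ∂_1: C_1 → C_0 sends each edge [p,q] (with p < q) to q − p. For instance
  ∂[3,4] = [4] − [3].
The resulting 10×30 matrix has rank 9, and its Smith normal form has invariant factors (1,1,1,1,1,1,1,1,1).

∂_2: C_2 → C_1 maps a triangle to the signed sum of its edges. For instance
  ∂[1,5,9] = [5,9] − [1,9] + [1,5],
  ∂[3,6,10] = [6,10] − [3,10] + [3,6].
The resulting 30×20 matrix has rank 20, and its Smith normal form has invariant factors (1,1,1,1,1,1,1,1,1,1,1,1,1,1,1,1,1,1,1,2).

From H_k ≅ ker(∂_k) / im(∂_{k+1}) we obtain:

  H_0: rank C_0 − rank ∂_1 = 10 − 9 = 1, and the invariant factors of ∂_1 are all 1, so H_0 ≅ Z.
  H_1: rank ker ∂_1 − rank ∂_2 = (30 − 9) − 20 = 1, and ∂_2 has invariant factor 2 > 1, so H_1 ≅ Z ⊕ Z/2Z.
  H_2: rank ker ∂_2 − rank ∂_3 = (20 − 20) − 0 = 0, and there is no ∂_3, so H_2 ≅ 0.

As a check, the Euler characteristic is 10 − 30 + 20 = 0, which agrees with 1 − 1 + 0 = 0.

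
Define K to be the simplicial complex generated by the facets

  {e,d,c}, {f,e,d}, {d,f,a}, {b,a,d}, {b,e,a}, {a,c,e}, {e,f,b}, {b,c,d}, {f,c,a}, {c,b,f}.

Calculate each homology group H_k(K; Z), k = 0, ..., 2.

H_0 ≅ Z,  H_1 ≅ Z_2,  H_2 = 0.

We work with the vertex ordering a < b < c < d < e < f. The simplices of K, each written with vertices in increasing order, are:

  0-simplices (6): a, b, c, d, e, f
  1-simplices (15): ab, ac, ad, ae, af, bc, bd, be, bf, cd, ce, cf, de, df, ef
  2-simplices (10): abd, abe, ace, acf, adf, bcd, bcf, bef, cde, def

giving chain groups C_0 ≅ Z^6, C_1 ≅ Z^15, C_2 ≅ Z^10.

∂_1: C_1 → C_0 sends each edge [p,q] (with p < q) to q − p. For instance
  ∂ae = e − a.
As a 6×15 matrix over Z this has rank 5, with invariant factors (1,1,1,1,1).

∂_2: C_2 → C_1 maps a triangle to the signed sum of its edges. For instance
  ∂bcd = cd − bd + bc,
  ∂abd = bd − ad + ab.
The resulting 15×10 matrix has rank 10, and its Smith normal form has invariant factors (1,1,1,1,1,1,1,1,1,2).

Reading off H_k = ker ∂_k / im ∂_{k+1}:

  H_0: rank C_0 − rank ∂_1 = 6 − 5 = 1, and the invariant factors of ∂_1 are all 1, so H_0 ≅ Z.
  H_1: rank ker ∂_1 − rank ∂_2 = (15 − 5) − 10 = 0, and ∂_2 has invariant factor 2 > 1, so H_1 ≅ Z_2.
  H_2: rank ker ∂_2 − rank ∂_3 = (10 − 10) − 0 = 0, and there is no ∂_3, so H_2 ≅ 0.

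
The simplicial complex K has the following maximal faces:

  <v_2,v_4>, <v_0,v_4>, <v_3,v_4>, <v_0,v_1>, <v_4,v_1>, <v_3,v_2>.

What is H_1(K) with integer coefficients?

H_1 = Z^2.

We work with the vertex ordering v_0 < v_1 < v_2 < v_3 < v_4. The simplices of K, each written with vertices in increasing order, are:

  0-simplices (5): [v_0], [v_1], [v_2], [v_3], [v_4]
  1-simplices (6): [v_0,v_1], [v_0,v_4], [v_1,v_4], [v_2,v_3], [v_2,v_4], [v_3,v_4]

so the chain groups are C_0 ≅ Z^5, C_1 ≅ Z^6.

Boundary ∂_1: C_1 → C_0 sends each edge [p,q] (with p < q) to q − p. For instance
  ∂[v_0,v_4] = [v_4] − [v_0].
This gives a 5×6 integer matrix of rank 4; reducing to Smith normal form yields diagonal entries (1,1,1,1).

From H_k ≅ ker(∂_k) / im(∂_{k+1}) we obtain:

  H_1: rank ker ∂_1 − rank ∂_2 = (6 − 4) − 0 = 2, and there is no ∂_2, so H_1 = Z^2.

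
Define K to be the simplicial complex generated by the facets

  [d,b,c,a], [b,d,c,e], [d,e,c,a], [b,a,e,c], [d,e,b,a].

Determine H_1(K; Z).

H_1 ≅ 0.

Order the vertices as a < b < c < d < e. Listing each simplex with vertices in this order, K has dimension 3 with simplices:

  0-simplices (5): a, b, c, d, e
  1-simplices (10): ab, ac, ad, ae, bc, bd, be, cd, ce, de
  2-simplices (10): abc, abd, abe, acd, ace, ade, bcd, bce, bde, cde
  3-simplices (5): abcd, abce, abde, acde, bcde

giving chain groups C_0 ≅ Z^5, C_1 ≅ Z^10, C_2 ≅ Z^10, C_3 ≅ Z^5.

∂_1: C_1 → C_0 sends each edge [p,q] (with p < q) to q − p.
This gives a 5×10 integer matrix of rank 4; reducing to Smith normal form yields diagonal entries (1,1,1,1).

∂_2: C_2 → C_1 maps a triangle to the signed sum of its edges. For instance
  ∂abe = be − ae + ab,
  ∂abc = bc − ac + ab.
The 10×10 boundary matrix has rank 6 and Smith normal form diag(1,1,1,1,1,1).

∂_3: C_3 → C_2 sends each 3-simplex σ to the alternating sum Σ_i (−1)^i (σ with its i-th vertex removed). For instance
  ∂acde = cde − ade + ace − acd,
  ∂abce = bce − ace + abe − abc.
The 10×5 boundary matrix has rank 4 and Smith normal form diag(1,1,1,1).

Reading off H_k = ker ∂_k / im ∂_{k+1}:

  H_1: rank ker ∂_1 − rank ∂_2 = (10 − 4) − 6 = 0, and the invariant factors of ∂_2 are all 1, so H_1 ≅ 0.

(K is a triangulation of the 3-sphere S^3.)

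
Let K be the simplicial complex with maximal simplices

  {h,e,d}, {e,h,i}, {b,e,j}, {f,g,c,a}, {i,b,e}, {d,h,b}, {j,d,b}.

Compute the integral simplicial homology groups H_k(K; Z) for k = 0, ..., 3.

H_0 = Z^2,  H_1 = Z,  H_2 = 0,  H_3 = 0.

Order the vertices as a < b < c < d < e < f < g < h < i < j. Listing each simplex with vertices in this order, K has dimension 3 with simplices:

  0-simplices (10): a, b, c, d, e, f, g, h, i, j
  1-simplices (18): ac, af, ag, bd, be, bh, bi, bj, cf, cg, de, dh, dj, eh, ei, ej, fg, hi
  2-simplices (10): acf, acg, afg, bdh, bdj, bei, bej, cfg, deh, ehi
  3-simplices (1): acfg

giving chain groups C_0 ≅ Z^10, C_1 ≅ Z^18, C_2 ≅ Z^10, C_3 ≅ Z^1.

∂_1: C_1 → C_0 maps an edge to its endpoints' difference, ∂[p,q] = q − p. For instance
  ∂bj = j − b.
As a 10×18 matrix over Z this has rank 8, with invariant factors (1,1,1,1,1,1,1,1).

Boundary ∂_2: C_2 → C_1 sends each 2-simplex [p,q,r] to [q,r] − [p,r] + [p,q]. For instance
  ∂bdh = dh − bh + bd,
  ∂deh = eh − dh + de.
This gives a 18×10 integer matrix of rank 9; reducing to Smith normal form yields diagonal entries (1,1,1,1,1,1,1,1,1).

Boundary ∂_3: C_3 → C_2 sends each 3-simplex σ to the alternating sum Σ_i (−1)^i (σ with its i-th vertex removed). For instance
  ∂acfg = cfg − afg + acg − acf.
The resulting 10×1 matrix has rank 1, and its Smith normal form has invariant factors (1).

Now H_k = ker ∂_k / im ∂_{k+1}, so:

  H_0: rank C_0 − rank ∂_1 = 10 − 8 = 2, and the invariant factors of ∂_1 are all 1, so H_0 ≅ Z^2.
  H_1: rank ker ∂_1 − rank ∂_2 = (18 − 8) − 9 = 1, and the invariant factors of ∂_2 are all 1, so H_1 ≅ Z.
  H_2: rank ker ∂_2 − rank ∂_3 = (10 − 9) − 1 = 0, and the invariant factors of ∂_3 are all 1, so H_2 ≅ 0.
  H_3: rank ker ∂_3 − rank ∂_4 = (1 − 1) − 0 = 0, and there is no ∂_4, so H_3 ≅ 0.

(K is a triangulation of the disjoint union of the 3-simplex and the cylinder S^1 x I.)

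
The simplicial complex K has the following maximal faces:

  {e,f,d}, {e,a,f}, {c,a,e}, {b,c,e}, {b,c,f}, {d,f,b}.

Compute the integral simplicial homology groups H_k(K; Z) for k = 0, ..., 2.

Fix the vertex order a < b < c < d < e < f and write every simplex with vertices in increasing order. Then dim K = 2 and the simplices of K are:

  0-simplices (6): a, b, c, d, e, f
  1-simplices (12): ac, ae, af, bc, bd, be, bf, ce, cf, de, df, ef
  2-simplices (6): ace, aef, bce, bcf, bdf, def

so the chain groups are C_0 ≅ Z^6, C_1 ≅ Z^12, C_2 ≅ Z^6.

The boundary map ∂_1: C_1 → C_0 sends each edge [p,q] (with p < q) to q − p. For instance
  ∂be = e − b.
As a 6×12 matrix over Z this has rank 5, with invariant factors (1,1,1,1,1).

∂_2: C_2 → C_1 acts by ∂[p,q,r] = [q,r] − [p,r] + [p,q]. For instance
  ∂bdf = df − bf + bd,
  ∂ace = ce − ae + ac.
The resulting 12×6 matrix has rank 6, and its Smith normal form has invariant factors (1,1,1,1,1,1).

From H_k ≅ ker(∂_k) / im(∂_{k+1}) we obtain:

  H_0: rank C_0 − rank ∂_1 = 6 − 5 = 1, and the invariant factors of ∂_1 are all 1, so H_0 ≅ Z.
  H_1: rank ker ∂_1 − rank ∂_2 = (12 − 5) − 6 = 1, and the invariant factors of ∂_2 are all 1, so H_1 ≅ Z.
  H_2: rank ker ∂_2 − rank ∂_3 = (6 − 6) − 0 = 0, and there is no ∂_3, so H_2 ≅ 0.

As a check, the Euler characteristic is 6 − 12 + 6 = 0, which agrees with 1 − 1 + 0 = 0.

H_0 ≅ Z,  H_1 ≅ Z,  H_2 = 0.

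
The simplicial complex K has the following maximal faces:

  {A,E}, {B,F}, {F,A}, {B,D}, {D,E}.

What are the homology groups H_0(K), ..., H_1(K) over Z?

Order the vertices as A < B < D < E < F. Listing each simplex with vertices in this order, K has dimension 1 with simplices:

  0-simplices (5): A, B, D, E, F
  1-simplices (5): AE, AF, BD, BF, DE

Hence C_0 ≅ Z^5, C_1 ≅ Z^5.

∂_1: C_1 → C_0 is given by ∂[p,q] = [q] − [p].
As a 5×5 matrix over Z this has rank 4, with invariant factors (1,1,1,1).

Reading off H_k = ker ∂_k / im ∂_{k+1}:

  H_0: rank C_0 − rank ∂_1 = 5 − 4 = 1, and the invariant factors of ∂_1 are all 1, so H_0 ≅ Z.
  H_1: rank ker ∂_1 − rank ∂_2 = (5 − 4) − 0 = 1, and there is no ∂_2, so H_1 ≅ Z.

As a check, the Euler characteristic is 5 − 5 = 0, which agrees with 1 − 1 = 0.

H_0 = Z,  H_1 = Z.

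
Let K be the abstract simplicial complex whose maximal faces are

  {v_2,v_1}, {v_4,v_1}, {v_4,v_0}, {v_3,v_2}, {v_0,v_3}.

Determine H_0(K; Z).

H_0 ≅ Z.

Order the vertices as v_0 < v_1 < v_2 < v_3 < v_4. Listing each simplex with vertices in this order, K has dimension 1 with simplices:

  0-simplices (5): [v_0], [v_1], [v_2], [v_3], [v_4]
  1-simplices (5): [v_0,v_3], [v_0,v_4], [v_1,v_2], [v_1,v_4], [v_2,v_3]

so the chain groups are C_0 ≅ Z^5, C_1 ≅ Z^5.

Boundary ∂_1: C_1 → C_0 sends each edge [p,q] (with p < q) to q − p.
The resulting 5×5 matrix has rank 4, and its Smith normal form has invariant factors (1,1,1,1).

Reading off H_k = ker ∂_k / im ∂_{k+1}:

  H_0: rank C_0 − rank ∂_1 = 5 − 4 = 1, and the invariant factors of ∂_1 are all 1, so H_0 ≅ Z.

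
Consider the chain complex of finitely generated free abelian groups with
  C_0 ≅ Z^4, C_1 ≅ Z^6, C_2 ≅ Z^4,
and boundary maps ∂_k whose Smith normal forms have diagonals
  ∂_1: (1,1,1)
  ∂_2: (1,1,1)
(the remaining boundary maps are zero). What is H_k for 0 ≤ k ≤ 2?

H_0 ≅ Z,  H_1 = 0,  H_2 ≅ Z.

H_0: b_0 = 4 − 0 − 3 = 1; torsion from ∂_1 factors > 1: none. So H_0 ≅ Z.
H_1: b_1 = 6 − 3 − 3 = 0; torsion from ∂_2 factors > 1: none. So H_1 ≅ 0.
H_2: b_2 = 4 − 3 − 0 = 1; torsion from ∂_3 factors > 1: none. So H_2 ≅ Z.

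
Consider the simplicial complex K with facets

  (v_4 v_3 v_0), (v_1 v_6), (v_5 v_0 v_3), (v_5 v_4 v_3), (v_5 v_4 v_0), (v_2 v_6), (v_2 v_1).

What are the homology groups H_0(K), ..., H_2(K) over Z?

H_0 = Z^2,  H_1 = Z,  H_2 = Z.

Take the total order v_0 < v_1 < v_2 < v_3 < v_4 < v_5 < v_6 on the vertex set. Then K (dimension 2) consists of the simplices:

  0-simplices (7): [v_0], [v_1], [v_2], [v_3], [v_4], [v_5], [v_6]
  1-simplices (9): [v_0,v_3], [v_0,v_4], [v_0,v_5], [v_1,v_2], [v_1,v_6], [v_2,v_6], [v_3,v_4], [v_3,v_5], [v_4,v_5]
  2-simplices (4): [v_0,v_3,v_4], [v_0,v_3,v_5], [v_0,v_4,v_5], [v_3,v_4,v_5]

Hence C_0 ≅ Z^7, C_1 ≅ Z^9, C_2 ≅ Z^4.

The boundary map ∂_1: C_1 → C_0 is given by ∂[p,q] = [q] − [p].
The 7×9 boundary matrix has rank 5 and Smith normal form diag(1,1,1,1,1).

The boundary map ∂_2: C_2 → C_1 sends each 2-simplex [p,q,r] to [q,r] − [p,r] + [p,q]. For instance
  ∂[v_0,v_4,v_5] = [v_4,v_5] − [v_0,v_5] + [v_0,v_4],
  ∂[v_0,v_3,v_5] = [v_3,v_5] − [v_0,v_5] + [v_0,v_3].
The 9×4 boundary matrix has rank 3 and Smith normal form diag(1,1,1).

Reading off H_k = ker ∂_k / im ∂_{k+1}:

  H_0: rank C_0 − rank ∂_1 = 7 − 5 = 2, and the invariant factors of ∂_1 are all 1, so H_0 = Z^2.
  H_1: rank ker ∂_1 − rank ∂_2 = (9 − 5) − 3 = 1, and the invariant factors of ∂_2 are all 1, so H_1 = Z.
  H_2: rank ker ∂_2 − rank ∂_3 = (4 − 3) − 0 = 1, and there is no ∂_3, so H_2 = Z.

As a check, the Euler characteristic is 7 − 9 + 4 = 2, which agrees with 2 − 1 + 1 = 2.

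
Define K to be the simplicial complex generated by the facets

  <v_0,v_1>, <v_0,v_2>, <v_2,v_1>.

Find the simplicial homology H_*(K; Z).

H_0 = Z,  H_1 = Z.

K has 3 vertices, 3 edges.
rank ∂_0 = 0, rank ∂_1 = 2 ⇒ b_0 = 3 − 0 − 2 = 1; all invariant factors of ∂_1 are 1 so no torsion. So H_0 ≅ Z.
rank ∂_1 = 2, rank ∂_2 = 0 ⇒ b_1 = 3 − 2 − 0 = 1. So H_1 ≅ Z.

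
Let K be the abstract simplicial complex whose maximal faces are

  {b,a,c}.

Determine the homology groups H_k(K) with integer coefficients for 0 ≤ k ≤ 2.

H_0 ≅ Z,  H_1 = 0,  H_2 = 0.

Order the vertices as a < b < c. Listing each simplex with vertices in this order, K has dimension 2 with simplices:

  0-simplices (3): a, b, c
  1-simplices (3): ab, ac, bc
  2-simplices (1): abc

so the chain groups are C_0 ≅ Z^3, C_1 ≅ Z^3, C_2 ≅ Z^1.

Boundary ∂_1: C_1 → C_0 maps an edge to its endpoints' difference, ∂[p,q] = q − p.
The 3×3 boundary matrix has rank 2 and Smith normal form diag(1,1).

The boundary map ∂_2: C_2 → C_1 sends each 2-simplex [p,q,r] to [q,r] − [p,r] + [p,q]. For instance
  ∂abc = bc − ac + ab.
The resulting 3×1 matrix has rank 1, and its Smith normal form has invariant factors (1).

From H_k ≅ ker(∂_k) / im(∂_{k+1}) we obtain:

  H_0: rank C_0 − rank ∂_1 = 3 − 2 = 1, and the invariant factors of ∂_1 are all 1, so H_0 ≅ Z.
  H_1: rank ker ∂_1 − rank ∂_2 = (3 − 2) − 1 = 0, and the invariant factors of ∂_2 are all 1, so H_1 ≅ 0.
  H_2: rank ker ∂_2 − rank ∂_3 = (1 − 1) − 0 = 0, and there is no ∂_3, so H_2 ≅ 0.

As a check, the Euler characteristic is 3 − 3 + 1 = 1, which agrees with 1 − 0 + 0 = 1.
(K is a triangulation of the 2-simplex.)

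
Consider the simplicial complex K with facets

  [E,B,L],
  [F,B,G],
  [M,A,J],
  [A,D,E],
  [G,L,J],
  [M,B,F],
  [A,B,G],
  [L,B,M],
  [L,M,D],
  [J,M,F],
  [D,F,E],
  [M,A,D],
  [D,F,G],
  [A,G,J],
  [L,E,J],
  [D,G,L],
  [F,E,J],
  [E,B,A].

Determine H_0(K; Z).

Order the vertices as A < B < D < E < F < G < J < L < M. Listing each simplex with vertices in this order, K has dimension 2 with simplices:

  0-simplices (9): A, B, D, E, F, G, J, L, M
  1-simplices (27): AB, AD, AE, AG, AJ, AM, BE, BF, BG, BL, BM, DE, DF, DG, DL, DM, EF, EJ, EL, FG, FJ, FM, GJ, GL, JL, JM, LM
  2-simplices (18): ABE, ABG, ADE, ADM, AGJ, AJM, BEL, BFG, BFM, BLM, DEF, DFG, DGL, DLM, EFJ, EJL, FJM, GJL

Hence C_0 ≅ Z^9, C_1 ≅ Z^27, C_2 ≅ Z^18.

∂_1: C_1 → C_0 maps an edge to its endpoints' difference, ∂[p,q] = q − p. For instance
  ∂GJ = J − G.
The 9×27 boundary matrix has rank 8 and Smith normal form diag(1,1,1,1,1,1,1,1).

∂_2: C_2 → C_1 maps a triangle to the signed sum of its edges. For instance
  ∂DFG = FG − DG + DF,
  ∂EFJ = FJ − EJ + EF.
The resulting 27×18 matrix has rank 17, and its Smith normal form has invariant factors (1,1,1,1,1,1,1,1,1,1,1,1,1,1,1,1,1).

Computing H_k = (kernel of ∂_k) / (image of ∂_{k+1}):

  H_0: rank C_0 − rank ∂_1 = 9 − 8 = 1, and the invariant factors of ∂_1 are all 1, so H_0 ≅ Z.

(K is a triangulation of the torus T^2.)

H_0 ≅ Z.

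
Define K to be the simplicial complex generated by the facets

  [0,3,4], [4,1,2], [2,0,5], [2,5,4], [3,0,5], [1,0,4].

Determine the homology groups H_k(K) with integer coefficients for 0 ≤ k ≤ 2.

K has 6 vertices, 12 edges, 6 triangles.
rank ∂_0 = 0, rank ∂_1 = 5 ⇒ b_0 = 6 − 0 − 5 = 1; all invariant factors of ∂_1 are 1 so no torsion. So H_0 = Z.
rank ∂_1 = 5, rank ∂_2 = 6 ⇒ b_1 = 12 − 5 − 6 = 1; all invariant factors of ∂_2 are 1 so no torsion. So H_1 = Z.
rank ∂_2 = 6, rank ∂_3 = 0 ⇒ b_2 = 6 − 6 − 0 = 0. So H_2 = 0.

H_0 = Z,  H_1 = Z,  H_2 = 0.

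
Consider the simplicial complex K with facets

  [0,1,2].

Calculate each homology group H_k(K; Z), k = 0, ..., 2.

Take the total order 0 < 1 < 2 on the vertex set. Then K (dimension 2) consists of the simplices:

  0-simplices (3): [0], [1], [2]
  1-simplices (3): [0,1], [0,2], [1,2]
  2-simplices (1): [0,1,2]

giving chain groups C_0 ≅ Z^3, C_1 ≅ Z^3, C_2 ≅ Z^1.

Boundary ∂_1: C_1 → C_0 sends each edge [p,q] (with p < q) to q − p.
This gives a 3×3 integer matrix of rank 2; reducing to Smith normal form yields diagonal entries (1,1).

Boundary ∂_2: C_2 → C_1 acts by ∂[p,q,r] = [q,r] − [p,r] + [p,q]. For instance
  ∂[0,1,2] = [1,2] − [0,2] + [0,1].
As a 3×1 matrix over Z this has rank 1, with invariant factors (1).

Reading off H_k = ker ∂_k / im ∂_{k+1}:

  H_0: rank C_0 − rank ∂_1 = 3 − 2 = 1, and the invariant factors of ∂_1 are all 1, so H_0 = Z.
  H_1: rank ker ∂_1 − rank ∂_2 = (3 − 2) − 1 = 0, and the invariant factors of ∂_2 are all 1, so H_1 = 0.
  H_2: rank ker ∂_2 − rank ∂_3 = (1 − 1) − 0 = 0, and there is no ∂_3, so H_2 = 0.

As a check, the Euler characteristic is 3 − 3 + 1 = 1, which agrees with 1 − 0 + 0 = 1.
(K is a triangulation of the 2-simplex.)

H_0 ≅ Z,  H_1 = 0,  H_2 = 0.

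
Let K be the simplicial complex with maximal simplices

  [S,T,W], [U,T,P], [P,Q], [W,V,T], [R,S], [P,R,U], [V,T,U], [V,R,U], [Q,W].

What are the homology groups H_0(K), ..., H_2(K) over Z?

Take the total order P < Q < R < S < T < U < V < W on the vertex set. Then K (dimension 2) consists of the simplices:

  0-simplices (8): P, Q, R, S, T, U, V, W
  1-simplices (15): PQ, PR, PT, PU, QW, RS, RU, RV, ST, SW, TU, TV, TW, UV, VW
  2-simplices (6): PRU, PTU, RUV, STW, TUV, TVW

Hence C_0 ≅ Z^8, C_1 ≅ Z^15, C_2 ≅ Z^6.

Boundary ∂_1: C_1 → C_0 is given by ∂[p,q] = [q] − [p].
As a 8×15 matrix over Z this has rank 7, with invariant factors (1,1,1,1,1,1,1).

The boundary map ∂_2: C_2 → C_1 maps a triangle to the signed sum of its edges. For instance
  ∂STW = TW − SW + ST,
  ∂RUV = UV − RV + RU.
As a 15×6 matrix over Z this has rank 6, with invariant factors (1,1,1,1,1,1).

Reading off H_k = ker ∂_k / im ∂_{k+1}:

  H_0: rank C_0 − rank ∂_1 = 8 − 7 = 1, and the invariant factors of ∂_1 are all 1, so H_0 ≅ Z.
  H_1: rank ker ∂_1 − rank ∂_2 = (15 − 7) − 6 = 2, and the invariant factors of ∂_2 are all 1, so H_1 ≅ Z^2.
  H_2: rank ker ∂_2 − rank ∂_3 = (6 − 6) − 0 = 0, and there is no ∂_3, so H_2 ≅ 0.

As a check, the Euler characteristic is 8 − 15 + 6 = -1, which agrees with 1 − 2 + 0 = -1.

H_0 = Z,  H_1 = Z^2,  H_2 = 0.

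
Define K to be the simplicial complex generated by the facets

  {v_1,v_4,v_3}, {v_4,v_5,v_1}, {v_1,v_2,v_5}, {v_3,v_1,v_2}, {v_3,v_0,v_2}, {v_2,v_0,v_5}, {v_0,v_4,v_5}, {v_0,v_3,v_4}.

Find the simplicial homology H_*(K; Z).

Take the total order v_0 < v_1 < v_2 < v_3 < v_4 < v_5 on the vertex set. Then K (dimension 2) consists of the simplices:

  0-simplices (6): [v_0], [v_1], [v_2], [v_3], [v_4], [v_5]
  1-simplices (12): [v_0,v_2], [v_0,v_3], [v_0,v_4], [v_0,v_5], [v_1,v_2], [v_1,v_3], [v_1,v_4], [v_1,v_5], [v_2,v_3], [v_2,v_5], [v_3,v_4], [v_4,v_5]
  2-simplices (8): [v_0,v_2,v_3], [v_0,v_2,v_5], [v_0,v_3,v_4], [v_0,v_4,v_5], [v_1,v_2,v_3], [v_1,v_2,v_5], [v_1,v_3,v_4], [v_1,v_4,v_5]

Hence C_0 ≅ Z^6, C_1 ≅ Z^12, C_2 ≅ Z^8.

The boundary map ∂_1: C_1 → C_0 is given by ∂[p,q] = [q] − [p]. For instance
  ∂[v_4,v_5] = [v_5] − [v_4].
This gives a 6×12 integer matrix of rank 5; reducing to Smith normal form yields diagonal entries (1,1,1,1,1).

∂_2: C_2 → C_1 maps a triangle to the signed sum of its edges. For instance
  ∂[v_0,v_2,v_3] = [v_2,v_3] − [v_0,v_3] + [v_0,v_2],
  ∂[v_1,v_2,v_5] = [v_2,v_5] − [v_1,v_5] + [v_1,v_2].
The resulting 12×8 matrix has rank 7, and its Smith normal form has invariant factors (1,1,1,1,1,1,1).

Reading off H_k = ker ∂_k / im ∂_{k+1}:

  H_0: rank C_0 − rank ∂_1 = 6 − 5 = 1, and the invariant factors of ∂_1 are all 1, so H_0 ≅ Z.
  H_1: rank ker ∂_1 − rank ∂_2 = (12 − 5) − 7 = 0, and the invariant factors of ∂_2 are all 1, so H_1 ≅ 0.
  H_2: rank ker ∂_2 − rank ∂_3 = (8 − 7) − 0 = 1, and there is no ∂_3, so H_2 ≅ Z.

H_0 ≅ Z,  H_1 = 0,  H_2 ≅ Z.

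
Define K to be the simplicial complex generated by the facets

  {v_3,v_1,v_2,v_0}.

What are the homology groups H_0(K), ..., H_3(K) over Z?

H_0 = Z,  H_1 = 0,  H_2 = 0,  H_3 = 0.

K has 4 vertices, 6 edges, 4 triangles, 1 3-simplex.
rank ∂_0 = 0, rank ∂_1 = 3 ⇒ b_0 = 4 − 0 − 3 = 1; all invariant factors of ∂_1 are 1 so no torsion. So H_0 ≅ Z.
rank ∂_1 = 3, rank ∂_2 = 3 ⇒ b_1 = 6 − 3 − 3 = 0; all invariant factors of ∂_2 are 1 so no torsion. So H_1 ≅ 0.
rank ∂_2 = 3, rank ∂_3 = 1 ⇒ b_2 = 4 − 3 − 1 = 0; all invariant factors of ∂_3 are 1 so no torsion. So H_2 ≅ 0.
rank ∂_3 = 1, rank ∂_4 = 0 ⇒ b_3 = 1 − 1 − 0 = 0. So H_3 ≅ 0.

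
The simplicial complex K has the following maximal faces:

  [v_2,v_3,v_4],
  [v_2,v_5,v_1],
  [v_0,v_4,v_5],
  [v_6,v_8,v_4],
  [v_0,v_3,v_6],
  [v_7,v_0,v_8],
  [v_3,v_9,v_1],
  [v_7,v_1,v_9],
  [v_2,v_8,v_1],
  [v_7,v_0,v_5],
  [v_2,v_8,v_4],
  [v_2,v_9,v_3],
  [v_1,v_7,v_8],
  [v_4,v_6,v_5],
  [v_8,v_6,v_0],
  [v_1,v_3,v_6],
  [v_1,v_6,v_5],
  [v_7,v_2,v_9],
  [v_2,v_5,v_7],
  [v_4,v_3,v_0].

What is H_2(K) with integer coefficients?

H_2 = 0.

K has 10 vertices, 30 edges, 20 triangles.
rank ∂_2 = 20, rank ∂_3 = 0 ⇒ b_2 = 20 − 20 − 0 = 0. So H_2 = 0.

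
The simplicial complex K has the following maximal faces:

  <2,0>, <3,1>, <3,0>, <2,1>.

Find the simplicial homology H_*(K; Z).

H_0 = Z,  H_1 = Z.

Fix the vertex order 0 < 1 < 2 < 3 and write every simplex with vertices in increasing order. Then dim K = 1 and the simplices of K are:

  0-simplices (4): [0], [1], [2], [3]
  1-simplices (4): [0,2], [0,3], [1,2], [1,3]

giving chain groups C_0 ≅ Z^4, C_1 ≅ Z^4.

∂_1: C_1 → C_0 sends each edge [p,q] (with p < q) to q − p. For instance
  ∂[1,2] = [2] − [1].
The 4×4 boundary matrix has rank 3 and Smith normal form diag(1,1,1).

Reading off H_k = ker ∂_k / im ∂_{k+1}:

  H_0: rank C_0 − rank ∂_1 = 4 − 3 = 1, and the invariant factors of ∂_1 are all 1, so H_0 ≅ Z.
  H_1: rank ker ∂_1 − rank ∂_2 = (4 − 3) − 0 = 1, and there is no ∂_2, so H_1 ≅ Z.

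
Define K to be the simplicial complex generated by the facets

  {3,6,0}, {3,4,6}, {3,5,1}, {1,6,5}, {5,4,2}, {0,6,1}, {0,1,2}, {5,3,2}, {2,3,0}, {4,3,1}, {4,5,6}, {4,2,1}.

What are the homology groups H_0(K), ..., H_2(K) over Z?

H_0 ≅ Z,  H_1 ≅ Z/2Z,  H_2 = 0.

Fix the vertex order 0 < 1 < 2 < 3 < 4 < 5 < 6 and write every simplex with vertices in increasing order. Then dim K = 2 and the simplices of K are:

  0-simplices (7): [0], [1], [2], [3], [4], [5], [6]
  1-simplices (18): [0,1], [0,2], [0,3], [0,6], [1,2], [1,3], [1,4], [1,5], [1,6], [2,3], [2,4], [2,5], [3,4], [3,5], [3,6], [4,5], [4,6], [5,6]
  2-simplices (12): [0,1,2], [0,1,6], [0,2,3], [0,3,6], [1,2,4], [1,3,4], [1,3,5], [1,5,6], [2,3,5], [2,4,5], [3,4,6], [4,5,6]

so the chain groups are C_0 ≅ Z^7, C_1 ≅ Z^18, C_2 ≅ Z^12.

∂_1: C_1 → C_0 maps an edge to its endpoints' difference, ∂[p,q] = q − p. For instance
  ∂[1,4] = [4] − [1].
This gives a 7×18 integer matrix of rank 6; reducing to Smith normal form yields diagonal entries (1,1,1,1,1,1).

Boundary ∂_2: C_2 → C_1 sends each 2-simplex [p,q,r] to [q,r] − [p,r] + [p,q]. For instance
  ∂[4,5,6] = [5,6] − [4,6] + [4,5],
  ∂[0,2,3] = [2,3] − [0,3] + [0,2].
As a 18×12 matrix over Z this has rank 12, with invariant factors (1,1,1,1,1,1,1,1,1,1,1,2).

Computing H_k = (kernel of ∂_k) / (image of ∂_{k+1}):

  H_0: rank C_0 − rank ∂_1 = 7 − 6 = 1, and the invariant factors of ∂_1 are all 1, so H_0 ≅ Z.
  H_1: rank ker ∂_1 − rank ∂_2 = (18 − 6) − 12 = 0, and ∂_2 has invariant factor 2 > 1, so H_1 ≅ Z/2Z.
  H_2: rank ker ∂_2 − rank ∂_3 = (12 − 12) − 0 = 0, and there is no ∂_3, so H_2 ≅ 0.

As a check, the Euler characteristic is 7 − 18 + 12 = 1, which agrees with 1 − 0 + 0 = 1.
(K is a triangulation of the real projective plane RP^2.)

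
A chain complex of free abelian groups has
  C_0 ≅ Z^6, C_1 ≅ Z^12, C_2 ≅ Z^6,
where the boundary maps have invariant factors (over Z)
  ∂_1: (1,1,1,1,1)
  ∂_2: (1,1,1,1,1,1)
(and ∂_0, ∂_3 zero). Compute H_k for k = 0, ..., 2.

H_0 = Z,  H_1 = Z,  H_2 = 0.

H_0: b_0 = 6 − 0 − 5 = 1; torsion from ∂_1 factors > 1: none. So H_0 = Z.
H_1: b_1 = 12 − 5 − 6 = 1; torsion from ∂_2 factors > 1: none. So H_1 = Z.
H_2: b_2 = 6 − 6 − 0 = 0; torsion from ∂_3 factors > 1: none. So H_2 = 0.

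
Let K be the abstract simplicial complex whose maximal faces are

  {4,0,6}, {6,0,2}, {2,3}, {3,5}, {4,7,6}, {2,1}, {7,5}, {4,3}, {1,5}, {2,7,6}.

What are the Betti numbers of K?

b_0 = 1, b_1 = 3, b_2 = 0.

Order the vertices as 0 < 1 < 2 < 3 < 4 < 5 < 6 < 7. Listing each simplex with vertices in this order, K has dimension 2 with simplices:

  0-simplices (8): [0], [1], [2], [3], [4], [5], [6], [7]
  1-simplices (14): [0,2], [0,4], [0,6], [1,2], [1,5], [2,3], [2,6], [2,7], [3,4], [3,5], [4,6], [4,7], [5,7], [6,7]
  2-simplices (4): [0,2,6], [0,4,6], [2,6,7], [4,6,7]

Hence C_0 ≅ Z^8, C_1 ≅ Z^14, C_2 ≅ Z^4.

Boundary ∂_1: C_1 → C_0 maps an edge to its endpoints' difference, ∂[p,q] = q − p. For instance
  ∂[4,6] = [6] − [4].
As a 8×14 matrix over Z this has rank 7, with invariant factors (1,1,1,1,1,1,1).

Boundary ∂_2: C_2 → C_1 maps a triangle to the signed sum of its edges. For instance
  ∂[0,4,6] = [4,6] − [0,6] + [0,4],
  ∂[2,6,7] = [6,7] − [2,7] + [2,6].
As a 14×4 matrix over Z this has rank 4, with invariant factors (1,1,1,1).

Reading off H_k = ker ∂_k / im ∂_{k+1}:

  H_0: rank C_0 − rank ∂_1 = 8 − 7 = 1, and the invariant factors of ∂_1 are all 1, so H_0 ≅ Z.
  H_1: rank ker ∂_1 − rank ∂_2 = (14 − 7) − 4 = 3, and the invariant factors of ∂_2 are all 1, so H_1 ≅ Z^3.
  H_2: rank ker ∂_2 − rank ∂_3 = (4 − 4) − 0 = 0, and there is no ∂_3, so H_2 ≅ 0.

Hence the Betti numbers are b_0 = 1, b_1 = 3, b_2 = 0.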